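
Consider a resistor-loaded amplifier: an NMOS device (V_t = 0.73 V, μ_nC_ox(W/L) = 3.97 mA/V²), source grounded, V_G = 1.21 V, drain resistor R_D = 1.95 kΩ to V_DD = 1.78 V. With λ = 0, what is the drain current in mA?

V_GS = V_G = 1.21 V, so V_ov = 1.21 − 0.73 = 0.48 V.
Assume saturation: I_D = ½ k_n V_ov² = 0.5 × 3.97 × 0.48² = 0.457 mA, giving V_DS = V_DD − I_D R_D = 1.78 − 0.457 × 1.95 = 0.888 V.
V_DS = 0.888 V ≥ V_ov = 0.48 V, confirming saturation.

I_D = 0.457 mA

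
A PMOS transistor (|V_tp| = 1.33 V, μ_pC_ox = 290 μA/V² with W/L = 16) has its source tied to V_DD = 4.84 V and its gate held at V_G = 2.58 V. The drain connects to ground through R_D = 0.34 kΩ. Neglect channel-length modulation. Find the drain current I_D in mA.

I_D = 2.01 mA

V_SG = V_DD − V_G = 4.84 − 2.58 = 2.26 V, so V_ov = 2.26 − 1.33 = 0.93 V.
k_p = μ_pC_ox · (W/L) = 4.64 mA/V².
Assume saturation: I_D = ½ k_p V_ov² = 0.5 × 4.64 × 0.93² = 2.01 mA, giving V_SD = V_DD − I_D R_D = 4.84 − 2.01 × 0.34 = 4.16 V.
V_SD = 4.16 V ≥ V_ov = 0.93 V, confirming saturation.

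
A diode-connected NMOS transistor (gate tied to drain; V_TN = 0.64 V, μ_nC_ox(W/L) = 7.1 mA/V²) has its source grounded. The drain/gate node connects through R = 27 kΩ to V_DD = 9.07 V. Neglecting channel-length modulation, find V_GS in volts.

With gate tied to drain, V_GS = V_DS ≥ V_GS − V_TN, so the device is in saturation.
KCL at the drain: ½ k_n (V_GS − V_TN)² = (V_DD − V_GS)/R.
Let x = V_GS − 0.64. Then 95.8 x² + x − 8.43 = 0, giving x = 0.291 V (positive root), so V_GS = 0.931 V.
I_D = (V_DD − V_GS)/R = (9.07 − 0.931) / 27 = 0.301 mA.

V_GS = 0.931 V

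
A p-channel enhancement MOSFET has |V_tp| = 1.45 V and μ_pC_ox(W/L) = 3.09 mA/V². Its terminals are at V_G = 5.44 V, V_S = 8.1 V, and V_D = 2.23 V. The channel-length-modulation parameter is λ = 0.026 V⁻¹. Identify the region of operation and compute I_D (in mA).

V_SG = V_S − V_G = 8.1 − 5.44 = 2.66 V; V_SD = V_S − V_D = 8.1 − 2.23 = 5.87 V.
V_ov = V_SG − |V_tp| = 2.66 − 1.45 = 1.21 V.
Since V_SD = 5.87 V ≥ V_ov = 1.21 V, the device is in saturation.
I_D = ½ k_p V_ov² (1 + λ V_SD) = 0.5 × 3.09 × 1.21² × (1 + 0.026 × 5.87) = 2.61 mA.

Saturation; I_D = 2.61 mA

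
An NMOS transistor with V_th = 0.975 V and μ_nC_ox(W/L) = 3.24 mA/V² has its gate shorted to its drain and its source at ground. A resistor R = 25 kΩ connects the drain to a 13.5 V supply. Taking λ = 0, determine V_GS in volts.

With gate tied to drain, V_GS = V_DS ≥ V_GS − V_th, so the device is in saturation.
KCL at the drain: ½ k_n (V_GS − V_th)² = (V_DD − V_GS)/R.
Let x = V_GS − 0.975. Then 40.5 x² + x − 12.53 = 0, giving x = 0.544 V (positive root), so V_GS = 1.52 V.
I_D = (V_DD − V_GS)/R = (13.5 − 1.52) / 25 = 0.479 mA.

V_GS = 1.52 V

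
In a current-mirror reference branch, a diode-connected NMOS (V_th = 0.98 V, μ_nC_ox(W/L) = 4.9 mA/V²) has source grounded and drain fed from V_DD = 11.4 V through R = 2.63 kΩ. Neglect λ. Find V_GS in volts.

V_GS = 2.18 V

With gate tied to drain, V_GS = V_DS ≥ V_GS − V_th, so the device is in saturation.
KCL at the drain: ½ k_n (V_GS − V_th)² = (V_DD − V_GS)/R.
Let x = V_GS − 0.98. Then 6.44 x² + x − 10.42 = 0, giving x = 1.2 V (positive root), so V_GS = 2.18 V.
I_D = (V_DD − V_GS)/R = (11.4 − 2.18) / 2.63 = 3.51 mA.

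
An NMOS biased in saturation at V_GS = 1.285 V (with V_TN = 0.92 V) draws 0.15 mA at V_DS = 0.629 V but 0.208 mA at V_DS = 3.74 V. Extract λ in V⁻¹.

λ = 0.135 V⁻¹

With V_GS fixed, I_D ∝ (1 + λ V_DS) in saturation, so I_D2/I_D1 = (1 + λ V_DS2)/(1 + λ V_DS1).
0.208/0.15 = 1.387 = (1 + 3.74 λ)/(1 + 0.629 λ).
Solving: λ (I_D1 V_DS2 − I_D2 V_DS1) = I_D2 − I_D1, so λ = (0.208 − 0.15) / (0.15 × 3.74 − 0.208 × 0.629) = 0.058 / 0.43 = 0.135 V⁻¹.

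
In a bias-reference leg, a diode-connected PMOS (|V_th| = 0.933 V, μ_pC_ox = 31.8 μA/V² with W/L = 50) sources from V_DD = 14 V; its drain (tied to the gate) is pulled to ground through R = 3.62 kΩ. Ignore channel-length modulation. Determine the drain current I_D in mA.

I_D = 3.07 mA

With gate tied to drain, V_SG = V_SD ≥ V_SG − |V_th|, so the device is in saturation.
k_p = μ_pC_ox · (W/L) = 1.59 mA/V².
KCL at the drain: ½ k_p (V_SG − |V_th|)² = (V_DD − V_SG)/R.
Let x = V_SG − 0.933. Then 2.88 x² + x − 13.07 = 0, giving x = 1.96 V (positive root), so V_SG = 2.9 V.
I_D = (V_DD − V_SG)/R = (14 − 2.9) / 3.62 = 3.07 mA.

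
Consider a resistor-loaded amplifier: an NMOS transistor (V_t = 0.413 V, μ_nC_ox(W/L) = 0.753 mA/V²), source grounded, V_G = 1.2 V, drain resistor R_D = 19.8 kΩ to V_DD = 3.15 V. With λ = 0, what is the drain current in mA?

V_GS = V_G = 1.2 V, so V_ov = 1.2 − 0.413 = 0.787 V.
Assume saturation: I_D = ½ k_n V_ov² = 0.5 × 0.753 × 0.787² = 0.233 mA, giving V_DS = V_DD − I_D R_D = 3.15 − 0.233 × 19.8 = -1.47 V.
But -1.47 V < V_ov = 0.787 V, so the device is actually in triode.
In triode I_D = k_n[V_ov V_DS − ½ V_DS²] and I_D = (V_DD − V_DS)/R_D. Equating: 7.45 V_DS² − 12.73 V_DS + 3.15 = 0, giving V_DS = 0.3 V (the root below V_ov).
I_D = (3.15 − 0.3) / 19.8 = 0.144 mA.

I_D = 0.144 mA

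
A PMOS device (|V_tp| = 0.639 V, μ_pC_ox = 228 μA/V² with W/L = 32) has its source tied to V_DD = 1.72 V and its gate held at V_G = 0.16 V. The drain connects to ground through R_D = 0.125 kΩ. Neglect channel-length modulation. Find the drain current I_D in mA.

I_D = 3.09 mA

V_SG = V_DD − V_G = 1.72 − 0.16 = 1.56 V, so V_ov = 1.56 − 0.639 = 0.921 V.
k_p = μ_pC_ox · (W/L) = 7.296 mA/V².
Assume saturation: I_D = ½ k_p V_ov² = 0.5 × 7.296 × 0.921² = 3.09 mA, giving V_SD = V_DD − I_D R_D = 1.72 − 3.09 × 0.125 = 1.33 V.
V_SD = 1.33 V ≥ V_ov = 0.921 V, confirming saturation.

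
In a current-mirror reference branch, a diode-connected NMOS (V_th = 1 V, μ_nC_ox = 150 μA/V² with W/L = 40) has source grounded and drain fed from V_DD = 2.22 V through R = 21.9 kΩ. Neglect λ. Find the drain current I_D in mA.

With gate tied to drain, V_GS = V_DS ≥ V_GS − V_th, so the device is in saturation.
k_n = μ_nC_ox · (W/L) = 6 mA/V².
KCL at the drain: ½ k_n (V_GS − V_th)² = (V_DD − V_GS)/R.
Let x = V_GS − 1. Then 65.7 x² + x − 1.22 = 0, giving x = 0.129 V (positive root), so V_GS = 1.13 V.
I_D = (V_DD − V_GS)/R = (2.22 − 1.13) / 21.9 = 0.0498 mA.

I_D = 0.0498 mA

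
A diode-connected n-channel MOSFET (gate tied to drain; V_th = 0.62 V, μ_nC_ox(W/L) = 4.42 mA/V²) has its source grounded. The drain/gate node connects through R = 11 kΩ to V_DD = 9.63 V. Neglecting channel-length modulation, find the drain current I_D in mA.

I_D = 0.766 mA

With gate tied to drain, V_GS = V_DS ≥ V_GS − V_th, so the device is in saturation.
KCL at the drain: ½ k_n (V_GS − V_th)² = (V_DD − V_GS)/R.
Let x = V_GS − 0.62. Then 24.3 x² + x − 9.01 = 0, giving x = 0.589 V (positive root), so V_GS = 1.21 V.
I_D = (V_DD − V_GS)/R = (9.63 − 1.21) / 11 = 0.766 mA.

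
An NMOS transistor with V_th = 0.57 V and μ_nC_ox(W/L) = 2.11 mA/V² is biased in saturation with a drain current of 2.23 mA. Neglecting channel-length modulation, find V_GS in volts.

V_GS = 2.02 V

In saturation I_D = ½ k_n (V_GS − V_th)², so V_GS − V_th = √(2 I_D / k_n) = √(2 × 2.23 / 2.11) = 1.45 V.
V_GS = 0.57 + 1.45 = 2.02 V.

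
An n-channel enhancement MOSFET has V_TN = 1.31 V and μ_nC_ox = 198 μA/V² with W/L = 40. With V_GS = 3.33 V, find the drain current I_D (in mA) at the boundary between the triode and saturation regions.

At the boundary V_DS = V_ov = V_GS − V_TN = 3.33 − 1.31 = 2.02 V.
k_n = μ_nC_ox · (W/L) = 7.92 mA/V².
I_D = ½ k_n V_ov² = 0.5 × 7.92 × 2.02² = 16.2 mA.

I_D = 16.2 mA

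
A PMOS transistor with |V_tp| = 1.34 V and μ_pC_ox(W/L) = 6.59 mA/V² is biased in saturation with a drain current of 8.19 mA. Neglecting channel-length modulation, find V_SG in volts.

V_SG = 2.92 V

In saturation I_D = ½ k_p (V_SG − |V_tp|)², so V_SG − |V_tp| = √(2 I_D / k_p) = √(2 × 8.19 / 6.59) = 1.58 V.
V_SG = 1.34 + 1.58 = 2.92 V.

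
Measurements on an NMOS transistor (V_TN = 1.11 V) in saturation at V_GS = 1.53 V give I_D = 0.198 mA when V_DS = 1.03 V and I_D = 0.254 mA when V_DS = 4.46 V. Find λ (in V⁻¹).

With V_GS fixed, I_D ∝ (1 + λ V_DS) in saturation, so I_D2/I_D1 = (1 + λ V_DS2)/(1 + λ V_DS1).
0.254/0.198 = 1.283 = (1 + 4.46 λ)/(1 + 1.03 λ).
Solving: λ (I_D1 V_DS2 − I_D2 V_DS1) = I_D2 − I_D1, so λ = (0.254 − 0.198) / (0.198 × 4.46 − 0.254 × 1.03) = 0.056 / 0.621 = 0.0901 V⁻¹.

λ = 0.0901 V⁻¹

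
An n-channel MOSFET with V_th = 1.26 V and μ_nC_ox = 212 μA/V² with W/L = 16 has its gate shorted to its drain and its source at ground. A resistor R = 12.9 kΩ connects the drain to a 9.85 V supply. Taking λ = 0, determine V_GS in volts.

V_GS = 1.86 V

With gate tied to drain, V_GS = V_DS ≥ V_GS − V_th, so the device is in saturation.
k_n = μ_nC_ox · (W/L) = 3.392 mA/V².
KCL at the drain: ½ k_n (V_GS − V_th)² = (V_DD − V_GS)/R.
Let x = V_GS − 1.26. Then 21.9 x² + x − 8.59 = 0, giving x = 0.604 V (positive root), so V_GS = 1.86 V.
I_D = (V_DD − V_GS)/R = (9.85 − 1.86) / 12.9 = 0.619 mA.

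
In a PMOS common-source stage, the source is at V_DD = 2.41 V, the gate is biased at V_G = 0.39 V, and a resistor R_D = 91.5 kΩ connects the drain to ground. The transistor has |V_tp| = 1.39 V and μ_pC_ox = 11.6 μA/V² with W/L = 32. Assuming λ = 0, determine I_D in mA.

V_SG = V_DD − V_G = 2.41 − 0.39 = 2.02 V, so V_ov = 2.02 − 1.39 = 0.63 V.
k_p = μ_pC_ox · (W/L) = 0.3712 mA/V².
Assume saturation: I_D = ½ k_p V_ov² = 0.5 × 0.3712 × 0.63² = 0.0737 mA, giving V_SD = V_DD − I_D R_D = 2.41 − 0.0737 × 91.5 = -4.33 V.
But -4.33 V < V_ov = 0.63 V, so the device is actually in triode.
In triode I_D = k_p[V_ov V_SD − ½ V_SD²] and I_D = (V_DD − V_SD)/R_D. Equating: 17 V_SD² − 22.4 V_SD + 2.41 = 0, giving V_SD = 0.118 V (the root below V_ov).
I_D = (2.41 − 0.118) / 91.5 = 0.025 mA.

I_D = 0.0250 mA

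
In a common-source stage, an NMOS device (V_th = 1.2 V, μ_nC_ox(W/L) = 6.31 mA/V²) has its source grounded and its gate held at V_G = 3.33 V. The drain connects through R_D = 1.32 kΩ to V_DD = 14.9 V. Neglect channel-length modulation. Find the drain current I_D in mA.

V_GS = V_G = 3.33 V, so V_ov = 3.33 − 1.2 = 2.13 V.
Assume saturation: I_D = ½ k_n V_ov² = 0.5 × 6.31 × 2.13² = 14.3 mA, giving V_DS = V_DD − I_D R_D = 14.9 − 14.3 × 1.32 = -3.99 V.
But -3.99 V < V_ov = 2.13 V, so the device is actually in triode.
In triode I_D = k_n[V_ov V_DS − ½ V_DS²] and I_D = (V_DD − V_DS)/R_D. Equating: 4.16 V_DS² − 18.74 V_DS + 14.9 = 0, giving V_DS = 1.03 V (the root below V_ov).
I_D = (14.9 − 1.03) / 1.32 = 10.5 mA.

I_D = 10.5 mA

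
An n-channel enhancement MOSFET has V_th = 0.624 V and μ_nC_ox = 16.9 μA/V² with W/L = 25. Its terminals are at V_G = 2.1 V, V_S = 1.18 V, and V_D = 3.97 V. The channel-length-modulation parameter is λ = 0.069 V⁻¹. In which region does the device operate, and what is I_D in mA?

V_GS = V_G − V_S = 2.1 − 1.18 = 0.92 V; V_DS = V_D − V_S = 3.97 − 1.18 = 2.79 V.
k_n = μ_nC_ox · (W/L) = 0.4225 mA/V².
V_ov = V_GS − V_th = 0.92 − 0.624 = 0.296 V.
Since V_DS = 2.79 V ≥ V_ov = 0.296 V, the device is in saturation.
I_D = ½ k_n V_ov² (1 + λ V_DS) = 0.5 × 0.4225 × 0.296² × (1 + 0.069 × 2.79) = 0.0221 mA.

Saturation; I_D = 0.0221 mA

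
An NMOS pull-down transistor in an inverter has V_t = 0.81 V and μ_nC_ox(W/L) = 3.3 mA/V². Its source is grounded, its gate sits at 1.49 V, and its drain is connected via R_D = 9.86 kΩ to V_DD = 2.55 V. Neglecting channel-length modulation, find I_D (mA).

I_D = 0.246 mA

V_GS = V_G = 1.49 V, so V_ov = 1.49 − 0.81 = 0.68 V.
Assume saturation: I_D = ½ k_n V_ov² = 0.5 × 3.3 × 0.68² = 0.763 mA, giving V_DS = V_DD − I_D R_D = 2.55 − 0.763 × 9.86 = -4.97 V.
But -4.97 V < V_ov = 0.68 V, so the device is actually in triode.
In triode I_D = k_n[V_ov V_DS − ½ V_DS²] and I_D = (V_DD − V_DS)/R_D. Equating: 16.3 V_DS² − 23.13 V_DS + 2.55 = 0, giving V_DS = 0.12 V (the root below V_ov).
I_D = (2.55 − 0.12) / 9.86 = 0.246 mA.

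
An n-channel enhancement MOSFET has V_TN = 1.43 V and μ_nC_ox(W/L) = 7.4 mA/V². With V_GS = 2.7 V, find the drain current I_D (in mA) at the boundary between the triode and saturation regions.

At the boundary V_DS = V_ov = V_GS − V_TN = 2.7 − 1.43 = 1.27 V.
I_D = ½ k_n V_ov² = 0.5 × 7.4 × 1.27² = 5.97 mA.

I_D = 5.97 mA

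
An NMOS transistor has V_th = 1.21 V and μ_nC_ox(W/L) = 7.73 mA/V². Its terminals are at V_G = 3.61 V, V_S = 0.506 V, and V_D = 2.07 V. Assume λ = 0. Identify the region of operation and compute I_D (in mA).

Triode; I_D = 13.4 mA

V_GS = V_G − V_S = 3.61 − 0.506 = 3.1 V; V_DS = V_D − V_S = 2.07 − 0.506 = 1.56 V.
V_ov = V_GS − V_th = 3.1 − 1.21 = 1.89 V.
Since V_DS = 1.56 V < V_ov = 1.89 V, the device is in the triode region.
I_D = k_n [V_ov · V_DS − ½ V_DS²] = 7.73 × [1.89 × 1.56 − 0.5 × 1.56²] = 13.4 mA.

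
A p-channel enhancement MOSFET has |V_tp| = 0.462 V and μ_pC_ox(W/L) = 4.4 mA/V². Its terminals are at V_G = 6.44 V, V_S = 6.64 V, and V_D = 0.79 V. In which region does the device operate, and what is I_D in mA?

V_SG = V_S − V_G = 6.64 − 6.44 = 0.2 V; V_SD = V_S − V_D = 6.64 − 0.79 = 5.85 V.
V_SG = 0.2 V < |V_tp| = 0.462 V, so the transistor is in cutoff.

Cutoff; I_D = 0 mA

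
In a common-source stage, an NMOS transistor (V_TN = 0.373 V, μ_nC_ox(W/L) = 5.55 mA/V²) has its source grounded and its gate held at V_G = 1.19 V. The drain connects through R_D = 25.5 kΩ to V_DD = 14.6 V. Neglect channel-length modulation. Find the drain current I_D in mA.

V_GS = V_G = 1.19 V, so V_ov = 1.19 − 0.373 = 0.817 V.
Assume saturation: I_D = ½ k_n V_ov² = 0.5 × 5.55 × 0.817² = 1.85 mA, giving V_DS = V_DD − I_D R_D = 14.6 − 1.85 × 25.5 = -32.6 V.
But -32.6 V < V_ov = 0.817 V, so the device is actually in triode.
In triode I_D = k_n[V_ov V_DS − ½ V_DS²] and I_D = (V_DD − V_DS)/R_D. Equating: 70.8 V_DS² − 116.6 V_DS + 14.6 = 0, giving V_DS = 0.136 V (the root below V_ov).
I_D = (14.6 − 0.136) / 25.5 = 0.567 mA.

I_D = 0.567 mA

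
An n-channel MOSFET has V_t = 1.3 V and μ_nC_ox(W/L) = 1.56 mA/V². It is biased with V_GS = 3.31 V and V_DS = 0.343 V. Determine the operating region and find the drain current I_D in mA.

Triode; I_D = 0.984 mA

V_ov = V_GS − V_t = 3.31 − 1.3 = 2.01 V.
Since V_DS = 0.343 V < V_ov = 2.01 V, the device is in the triode region.
I_D = k_n [V_ov · V_DS − ½ V_DS²] = 1.56 × [2.01 × 0.343 − 0.5 × 0.343²] = 0.984 mA.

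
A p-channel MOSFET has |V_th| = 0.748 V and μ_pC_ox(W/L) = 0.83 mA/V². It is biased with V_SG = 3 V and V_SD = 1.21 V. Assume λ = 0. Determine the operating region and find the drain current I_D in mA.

Triode; I_D = 1.65 mA

V_ov = V_SG − |V_th| = 3 − 0.748 = 2.25 V.
Since V_SD = 1.21 V < V_ov = 2.25 V, the device is in the triode region.
I_D = k_p [V_ov · V_SD − ½ V_SD²] = 0.83 × [2.25 × 1.21 − 0.5 × 1.21²] = 1.65 mA.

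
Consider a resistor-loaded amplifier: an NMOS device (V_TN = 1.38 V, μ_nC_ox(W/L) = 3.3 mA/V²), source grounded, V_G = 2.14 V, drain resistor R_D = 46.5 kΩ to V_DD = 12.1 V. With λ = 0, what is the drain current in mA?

I_D = 0.258 mA

V_GS = V_G = 2.14 V, so V_ov = 2.14 − 1.38 = 0.76 V.
Assume saturation: I_D = ½ k_n V_ov² = 0.5 × 3.3 × 0.76² = 0.953 mA, giving V_DS = V_DD − I_D R_D = 12.1 − 0.953 × 46.5 = -32.2 V.
But -32.2 V < V_ov = 0.76 V, so the device is actually in triode.
In triode I_D = k_n[V_ov V_DS − ½ V_DS²] and I_D = (V_DD − V_DS)/R_D. Equating: 76.7 V_DS² − 117.6 V_DS + 12.1 = 0, giving V_DS = 0.111 V (the root below V_ov).
I_D = (12.1 − 0.111) / 46.5 = 0.258 mA.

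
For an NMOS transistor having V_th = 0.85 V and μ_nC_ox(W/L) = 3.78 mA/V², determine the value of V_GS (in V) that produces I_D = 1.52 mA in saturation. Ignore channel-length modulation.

V_GS = 1.75 V

In saturation I_D = ½ k_n (V_GS − V_th)², so V_GS − V_th = √(2 I_D / k_n) = √(2 × 1.52 / 3.78) = 0.897 V.
V_GS = 0.85 + 0.897 = 1.75 V.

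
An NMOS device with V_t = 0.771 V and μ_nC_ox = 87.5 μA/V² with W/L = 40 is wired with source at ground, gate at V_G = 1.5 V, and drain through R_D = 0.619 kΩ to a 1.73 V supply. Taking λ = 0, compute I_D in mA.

V_GS = V_G = 1.5 V, so V_ov = 1.5 − 0.771 = 0.729 V.
k_n = μ_nC_ox · (W/L) = 3.5 mA/V².
Assume saturation: I_D = ½ k_n V_ov² = 0.5 × 3.5 × 0.729² = 0.93 mA, giving V_DS = V_DD − I_D R_D = 1.73 − 0.93 × 0.619 = 1.15 V.
V_DS = 1.15 V ≥ V_ov = 0.729 V, confirming saturation.

I_D = 0.930 mA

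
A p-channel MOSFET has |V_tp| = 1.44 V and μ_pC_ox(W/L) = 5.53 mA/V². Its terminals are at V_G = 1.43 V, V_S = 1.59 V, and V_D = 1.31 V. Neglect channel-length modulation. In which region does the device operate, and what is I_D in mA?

V_SG = V_S − V_G = 1.59 − 1.43 = 0.16 V; V_SD = V_S − V_D = 1.59 − 1.31 = 0.28 V.
V_SG = 0.16 V < |V_tp| = 1.44 V, so the transistor is in cutoff.

Cutoff; I_D = 0 mA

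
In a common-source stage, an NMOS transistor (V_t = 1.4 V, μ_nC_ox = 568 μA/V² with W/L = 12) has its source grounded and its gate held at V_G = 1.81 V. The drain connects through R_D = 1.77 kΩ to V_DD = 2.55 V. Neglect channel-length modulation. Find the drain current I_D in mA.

I_D = 0.573 mA

V_GS = V_G = 1.81 V, so V_ov = 1.81 − 1.4 = 0.41 V.
k_n = μ_nC_ox · (W/L) = 6.816 mA/V².
Assume saturation: I_D = ½ k_n V_ov² = 0.5 × 6.816 × 0.41² = 0.573 mA, giving V_DS = V_DD − I_D R_D = 2.55 − 0.573 × 1.77 = 1.54 V.
V_DS = 1.54 V ≥ V_ov = 0.41 V, confirming saturation.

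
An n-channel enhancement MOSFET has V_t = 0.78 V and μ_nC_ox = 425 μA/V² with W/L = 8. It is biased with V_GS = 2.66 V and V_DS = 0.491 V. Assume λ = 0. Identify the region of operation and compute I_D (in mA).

Triode; I_D = 2.73 mA

k_n = μ_nC_ox · (W/L) = 3.4 mA/V².
V_ov = V_GS − V_t = 2.66 − 0.78 = 1.88 V.
Since V_DS = 0.491 V < V_ov = 1.88 V, the device is in the triode region.
I_D = k_n [V_ov · V_DS − ½ V_DS²] = 3.4 × [1.88 × 0.491 − 0.5 × 0.491²] = 2.73 mA.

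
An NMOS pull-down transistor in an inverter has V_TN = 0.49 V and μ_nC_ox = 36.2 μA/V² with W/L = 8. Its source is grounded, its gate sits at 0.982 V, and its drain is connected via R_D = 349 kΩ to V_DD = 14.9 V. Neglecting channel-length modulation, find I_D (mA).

V_GS = V_G = 0.982 V, so V_ov = 0.982 − 0.49 = 0.492 V.
k_n = μ_nC_ox · (W/L) = 0.2896 mA/V².
Assume saturation: I_D = ½ k_n V_ov² = 0.5 × 0.2896 × 0.492² = 0.0351 mA, giving V_DS = V_DD − I_D R_D = 14.9 − 0.0351 × 349 = 2.67 V.
V_DS = 2.67 V ≥ V_ov = 0.492 V, confirming saturation.

I_D = 0.0351 mA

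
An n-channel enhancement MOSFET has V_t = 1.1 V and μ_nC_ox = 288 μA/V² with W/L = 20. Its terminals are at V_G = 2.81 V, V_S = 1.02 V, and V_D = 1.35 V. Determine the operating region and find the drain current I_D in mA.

V_GS = V_G − V_S = 2.81 − 1.02 = 1.79 V; V_DS = V_D − V_S = 1.35 − 1.02 = 0.33 V.
k_n = μ_nC_ox · (W/L) = 5.76 mA/V².
V_ov = V_GS − V_t = 1.79 − 1.1 = 0.69 V.
Since V_DS = 0.33 V < V_ov = 0.69 V, the device is in the triode region.
I_D = k_n [V_ov · V_DS − ½ V_DS²] = 5.76 × [0.69 × 0.33 − 0.5 × 0.33²] = 0.998 mA.

Triode; I_D = 0.998 mA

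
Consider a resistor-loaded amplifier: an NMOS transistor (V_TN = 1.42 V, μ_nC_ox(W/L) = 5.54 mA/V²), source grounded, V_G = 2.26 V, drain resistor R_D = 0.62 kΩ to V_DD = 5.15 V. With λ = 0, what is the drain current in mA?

I_D = 1.95 mA

V_GS = V_G = 2.26 V, so V_ov = 2.26 − 1.42 = 0.84 V.
Assume saturation: I_D = ½ k_n V_ov² = 0.5 × 5.54 × 0.84² = 1.95 mA, giving V_DS = V_DD − I_D R_D = 5.15 − 1.95 × 0.62 = 3.94 V.
V_DS = 3.94 V ≥ V_ov = 0.84 V, confirming saturation.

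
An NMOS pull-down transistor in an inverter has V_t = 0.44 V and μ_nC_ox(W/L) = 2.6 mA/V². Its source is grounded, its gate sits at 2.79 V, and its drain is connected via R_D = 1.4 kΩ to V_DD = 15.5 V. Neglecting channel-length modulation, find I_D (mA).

V_GS = V_G = 2.79 V, so V_ov = 2.79 − 0.44 = 2.35 V.
Assume saturation: I_D = ½ k_n V_ov² = 0.5 × 2.6 × 2.35² = 7.18 mA, giving V_DS = V_DD − I_D R_D = 15.5 − 7.18 × 1.4 = 5.45 V.
V_DS = 5.45 V ≥ V_ov = 2.35 V, confirming saturation.

I_D = 7.18 mA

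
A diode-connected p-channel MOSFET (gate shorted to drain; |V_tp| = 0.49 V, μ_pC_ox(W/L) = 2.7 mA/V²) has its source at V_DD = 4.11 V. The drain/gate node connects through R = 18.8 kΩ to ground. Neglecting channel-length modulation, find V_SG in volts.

V_SG = 0.848 V

With gate tied to drain, V_SG = V_SD ≥ V_SG − |V_tp|, so the device is in saturation.
KCL at the drain: ½ k_p (V_SG − |V_tp|)² = (V_DD − V_SG)/R.
Let x = V_SG − 0.49. Then 25.4 x² + x − 3.62 = 0, giving x = 0.358 V (positive root), so V_SG = 0.848 V.
I_D = (V_DD − V_SG)/R = (4.11 − 0.848) / 18.8 = 0.173 mA.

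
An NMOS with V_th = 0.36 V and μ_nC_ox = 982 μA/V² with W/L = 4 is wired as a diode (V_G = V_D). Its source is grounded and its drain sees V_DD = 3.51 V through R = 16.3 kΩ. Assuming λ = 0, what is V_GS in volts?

V_GS = 0.658 V

With gate tied to drain, V_GS = V_DS ≥ V_GS − V_th, so the device is in saturation.
k_n = μ_nC_ox · (W/L) = 3.928 mA/V².
KCL at the drain: ½ k_n (V_GS − V_th)² = (V_DD − V_GS)/R.
Let x = V_GS − 0.36. Then 32 x² + x − 3.15 = 0, giving x = 0.298 V (positive root), so V_GS = 0.658 V.
I_D = (V_DD − V_GS)/R = (3.51 − 0.658) / 16.3 = 0.175 mA.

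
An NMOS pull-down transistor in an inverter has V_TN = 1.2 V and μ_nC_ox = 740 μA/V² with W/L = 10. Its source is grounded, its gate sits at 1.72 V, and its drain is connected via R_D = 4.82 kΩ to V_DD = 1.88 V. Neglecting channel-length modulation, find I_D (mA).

V_GS = V_G = 1.72 V, so V_ov = 1.72 − 1.2 = 0.52 V.
k_n = μ_nC_ox · (W/L) = 7.4 mA/V².
Assume saturation: I_D = ½ k_n V_ov² = 0.5 × 7.4 × 0.52² = 1 mA, giving V_DS = V_DD − I_D R_D = 1.88 − 1 × 4.82 = -2.94 V.
But -2.94 V < V_ov = 0.52 V, so the device is actually in triode.
In triode I_D = k_n[V_ov V_DS − ½ V_DS²] and I_D = (V_DD − V_DS)/R_D. Equating: 17.8 V_DS² − 19.55 V_DS + 1.88 = 0, giving V_DS = 0.107 V (the root below V_ov).
I_D = (1.88 − 0.107) / 4.82 = 0.368 mA.

I_D = 0.368 mA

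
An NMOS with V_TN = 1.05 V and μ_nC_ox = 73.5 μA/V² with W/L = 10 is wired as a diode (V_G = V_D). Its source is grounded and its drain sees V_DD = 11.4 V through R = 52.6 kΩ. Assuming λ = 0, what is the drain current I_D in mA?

With gate tied to drain, V_GS = V_DS ≥ V_GS − V_TN, so the device is in saturation.
k_n = μ_nC_ox · (W/L) = 0.735 mA/V².
KCL at the drain: ½ k_n (V_GS − V_TN)² = (V_DD − V_GS)/R.
Let x = V_GS − 1.05. Then 19.3 x² + x − 10.35 = 0, giving x = 0.706 V (positive root), so V_GS = 1.76 V.
I_D = (V_DD − V_GS)/R = (11.4 − 1.76) / 52.6 = 0.183 mA.

I_D = 0.183 mA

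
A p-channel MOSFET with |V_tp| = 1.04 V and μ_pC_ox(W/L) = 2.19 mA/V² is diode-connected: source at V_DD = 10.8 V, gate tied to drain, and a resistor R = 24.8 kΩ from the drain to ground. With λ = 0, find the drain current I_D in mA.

I_D = 0.370 mA

With gate tied to drain, V_SG = V_SD ≥ V_SG − |V_tp|, so the device is in saturation.
KCL at the drain: ½ k_p (V_SG − |V_tp|)² = (V_DD − V_SG)/R.
Let x = V_SG − 1.04. Then 27.2 x² + x − 9.76 = 0, giving x = 0.581 V (positive root), so V_SG = 1.62 V.
I_D = (V_DD − V_SG)/R = (10.8 − 1.62) / 24.8 = 0.37 mA.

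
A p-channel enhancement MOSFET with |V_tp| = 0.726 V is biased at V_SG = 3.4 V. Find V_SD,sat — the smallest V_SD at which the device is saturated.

V_SD,sat = 2.67 V

The boundary between triode and saturation is V_SD = V_SG − |V_tp| = V_ov.
V_ov = 3.4 − 0.726 = 2.67 V.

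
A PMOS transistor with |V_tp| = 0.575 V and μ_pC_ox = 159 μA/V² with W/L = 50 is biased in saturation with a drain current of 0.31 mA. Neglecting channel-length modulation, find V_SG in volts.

k_p = μ_pC_ox · (W/L) = 7.95 mA/V².
In saturation I_D = ½ k_p (V_SG − |V_tp|)², so V_SG − |V_tp| = √(2 I_D / k_p) = √(2 × 0.31 / 7.95) = 0.279 V.
V_SG = 0.575 + 0.279 = 0.854 V.

V_SG = 0.854 V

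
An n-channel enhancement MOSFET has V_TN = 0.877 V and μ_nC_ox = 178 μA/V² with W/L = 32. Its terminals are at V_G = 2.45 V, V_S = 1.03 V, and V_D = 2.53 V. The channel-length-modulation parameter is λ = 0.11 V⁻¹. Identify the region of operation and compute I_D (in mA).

V_GS = V_G − V_S = 2.45 − 1.03 = 1.42 V; V_DS = V_D − V_S = 2.53 − 1.03 = 1.5 V.
k_n = μ_nC_ox · (W/L) = 5.696 mA/V².
V_ov = V_GS − V_TN = 1.42 − 0.877 = 0.543 V.
Since V_DS = 1.5 V ≥ V_ov = 0.543 V, the device is in saturation.
I_D = ½ k_n V_ov² (1 + λ V_DS) = 0.5 × 5.696 × 0.543² × (1 + 0.11 × 1.5) = 0.978 mA.

Saturation; I_D = 0.978 mA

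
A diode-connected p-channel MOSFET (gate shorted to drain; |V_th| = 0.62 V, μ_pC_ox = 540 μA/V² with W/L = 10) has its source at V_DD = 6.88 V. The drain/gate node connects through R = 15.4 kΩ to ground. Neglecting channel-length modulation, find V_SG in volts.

V_SG = 0.996 V

With gate tied to drain, V_SG = V_SD ≥ V_SG − |V_th|, so the device is in saturation.
k_p = μ_pC_ox · (W/L) = 5.4 mA/V².
KCL at the drain: ½ k_p (V_SG − |V_th|)² = (V_DD − V_SG)/R.
Let x = V_SG − 0.62. Then 41.6 x² + x − 6.26 = 0, giving x = 0.376 V (positive root), so V_SG = 0.996 V.
I_D = (V_DD − V_SG)/R = (6.88 − 0.996) / 15.4 = 0.382 mA.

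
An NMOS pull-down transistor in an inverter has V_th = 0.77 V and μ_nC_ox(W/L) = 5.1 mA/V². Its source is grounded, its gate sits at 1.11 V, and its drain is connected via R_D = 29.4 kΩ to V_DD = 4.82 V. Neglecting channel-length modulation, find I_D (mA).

I_D = 0.160 mA

V_GS = V_G = 1.11 V, so V_ov = 1.11 − 0.77 = 0.34 V.
Assume saturation: I_D = ½ k_n V_ov² = 0.5 × 5.1 × 0.34² = 0.295 mA, giving V_DS = V_DD − I_D R_D = 4.82 − 0.295 × 29.4 = -3.85 V.
But -3.85 V < V_ov = 0.34 V, so the device is actually in triode.
In triode I_D = k_n[V_ov V_DS − ½ V_DS²] and I_D = (V_DD − V_DS)/R_D. Equating: 75 V_DS² − 51.98 V_DS + 4.82 = 0, giving V_DS = 0.11 V (the root below V_ov).
I_D = (4.82 − 0.11) / 29.4 = 0.16 mA.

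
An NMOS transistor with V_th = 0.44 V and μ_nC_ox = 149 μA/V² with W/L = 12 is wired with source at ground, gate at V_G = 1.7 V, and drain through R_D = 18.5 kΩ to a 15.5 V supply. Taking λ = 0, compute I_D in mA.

I_D = 0.814 mA

V_GS = V_G = 1.7 V, so V_ov = 1.7 − 0.44 = 1.26 V.
k_n = μ_nC_ox · (W/L) = 1.788 mA/V².
Assume saturation: I_D = ½ k_n V_ov² = 0.5 × 1.788 × 1.26² = 1.42 mA, giving V_DS = V_DD − I_D R_D = 15.5 − 1.42 × 18.5 = -10.8 V.
But -10.8 V < V_ov = 1.26 V, so the device is actually in triode.
In triode I_D = k_n[V_ov V_DS − ½ V_DS²] and I_D = (V_DD − V_DS)/R_D. Equating: 16.5 V_DS² − 42.68 V_DS + 15.5 = 0, giving V_DS = 0.437 V (the root below V_ov).
I_D = (15.5 − 0.437) / 18.5 = 0.814 mA.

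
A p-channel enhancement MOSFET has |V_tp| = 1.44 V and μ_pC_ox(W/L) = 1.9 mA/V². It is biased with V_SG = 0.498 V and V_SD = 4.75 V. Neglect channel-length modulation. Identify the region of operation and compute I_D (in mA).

Cutoff; I_D = 0 mA

V_SG = 0.498 V < |V_tp| = 1.44 V, so the transistor is in cutoff.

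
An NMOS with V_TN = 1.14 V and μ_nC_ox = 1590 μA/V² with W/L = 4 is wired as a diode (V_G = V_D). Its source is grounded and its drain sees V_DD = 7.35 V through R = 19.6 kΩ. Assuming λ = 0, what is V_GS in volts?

V_GS = 1.45 V

With gate tied to drain, V_GS = V_DS ≥ V_GS − V_TN, so the device is in saturation.
k_n = μ_nC_ox · (W/L) = 6.36 mA/V².
KCL at the drain: ½ k_n (V_GS − V_TN)² = (V_DD − V_GS)/R.
Let x = V_GS − 1.14. Then 62.3 x² + x − 6.21 = 0, giving x = 0.308 V (positive root), so V_GS = 1.45 V.
I_D = (V_DD − V_GS)/R = (7.35 − 1.45) / 19.6 = 0.301 mA.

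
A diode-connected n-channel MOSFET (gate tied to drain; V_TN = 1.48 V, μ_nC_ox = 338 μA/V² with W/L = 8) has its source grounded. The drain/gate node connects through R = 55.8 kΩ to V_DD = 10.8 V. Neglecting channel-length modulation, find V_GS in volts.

With gate tied to drain, V_GS = V_DS ≥ V_GS − V_TN, so the device is in saturation.
k_n = μ_nC_ox · (W/L) = 2.704 mA/V².
KCL at the drain: ½ k_n (V_GS − V_TN)² = (V_DD − V_GS)/R.
Let x = V_GS − 1.48. Then 75.4 x² + x − 9.32 = 0, giving x = 0.345 V (positive root), so V_GS = 1.82 V.
I_D = (V_DD − V_GS)/R = (10.8 − 1.82) / 55.8 = 0.161 mA.

V_GS = 1.82 V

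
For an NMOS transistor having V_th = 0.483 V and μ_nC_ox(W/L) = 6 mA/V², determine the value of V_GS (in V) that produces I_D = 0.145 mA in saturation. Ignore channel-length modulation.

V_GS = 0.703 V

In saturation I_D = ½ k_n (V_GS − V_th)², so V_GS − V_th = √(2 I_D / k_n) = √(2 × 0.145 / 6) = 0.22 V.
V_GS = 0.483 + 0.22 = 0.703 V.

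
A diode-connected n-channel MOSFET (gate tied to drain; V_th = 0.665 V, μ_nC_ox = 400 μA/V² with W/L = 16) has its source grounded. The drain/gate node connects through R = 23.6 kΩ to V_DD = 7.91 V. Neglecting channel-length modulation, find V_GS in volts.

With gate tied to drain, V_GS = V_DS ≥ V_GS − V_th, so the device is in saturation.
k_n = μ_nC_ox · (W/L) = 6.4 mA/V².
KCL at the drain: ½ k_n (V_GS − V_th)² = (V_DD − V_GS)/R.
Let x = V_GS − 0.665. Then 75.5 x² + x − 7.245 = 0, giving x = 0.303 V (positive root), so V_GS = 0.968 V.
I_D = (V_DD − V_GS)/R = (7.91 − 0.968) / 23.6 = 0.294 mA.

V_GS = 0.968 V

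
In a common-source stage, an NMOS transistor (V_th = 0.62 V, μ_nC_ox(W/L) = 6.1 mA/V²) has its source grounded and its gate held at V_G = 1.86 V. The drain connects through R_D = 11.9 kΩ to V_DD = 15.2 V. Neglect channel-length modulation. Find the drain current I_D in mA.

I_D = 1.26 mA

V_GS = V_G = 1.86 V, so V_ov = 1.86 − 0.62 = 1.24 V.
Assume saturation: I_D = ½ k_n V_ov² = 0.5 × 6.1 × 1.24² = 4.69 mA, giving V_DS = V_DD − I_D R_D = 15.2 − 4.69 × 11.9 = -40.6 V.
But -40.6 V < V_ov = 1.24 V, so the device is actually in triode.
In triode I_D = k_n[V_ov V_DS − ½ V_DS²] and I_D = (V_DD − V_DS)/R_D. Equating: 36.3 V_DS² − 91.01 V_DS + 15.2 = 0, giving V_DS = 0.18 V (the root below V_ov).
I_D = (15.2 − 0.18) / 11.9 = 1.26 mA.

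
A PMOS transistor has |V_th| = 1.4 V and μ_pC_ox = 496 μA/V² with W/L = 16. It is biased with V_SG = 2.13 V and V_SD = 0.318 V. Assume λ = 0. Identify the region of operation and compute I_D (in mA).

Triode; I_D = 1.44 mA

k_p = μ_pC_ox · (W/L) = 7.936 mA/V².
V_ov = V_SG − |V_th| = 2.13 − 1.4 = 0.73 V.
Since V_SD = 0.318 V < V_ov = 0.73 V, the device is in the triode region.
I_D = k_p [V_ov · V_SD − ½ V_SD²] = 7.936 × [0.73 × 0.318 − 0.5 × 0.318²] = 1.44 mA.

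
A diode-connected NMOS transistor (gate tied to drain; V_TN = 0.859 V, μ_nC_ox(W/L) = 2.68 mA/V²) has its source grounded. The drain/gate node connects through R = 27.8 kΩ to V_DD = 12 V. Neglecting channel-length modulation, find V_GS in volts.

V_GS = 1.39 V

With gate tied to drain, V_GS = V_DS ≥ V_GS − V_TN, so the device is in saturation.
KCL at the drain: ½ k_n (V_GS − V_TN)² = (V_DD − V_GS)/R.
Let x = V_GS − 0.859. Then 37.3 x² + x − 11.14 = 0, giving x = 0.534 V (positive root), so V_GS = 1.39 V.
I_D = (V_DD − V_GS)/R = (12 − 1.39) / 27.8 = 0.382 mA.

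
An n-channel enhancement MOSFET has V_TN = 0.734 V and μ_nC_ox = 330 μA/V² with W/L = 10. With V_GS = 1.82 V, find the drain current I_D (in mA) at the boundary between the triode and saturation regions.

At the boundary V_DS = V_ov = V_GS − V_TN = 1.82 − 0.734 = 1.09 V.
k_n = μ_nC_ox · (W/L) = 3.3 mA/V².
I_D = ½ k_n V_ov² = 0.5 × 3.3 × 1.09² = 1.95 mA.

I_D = 1.95 mA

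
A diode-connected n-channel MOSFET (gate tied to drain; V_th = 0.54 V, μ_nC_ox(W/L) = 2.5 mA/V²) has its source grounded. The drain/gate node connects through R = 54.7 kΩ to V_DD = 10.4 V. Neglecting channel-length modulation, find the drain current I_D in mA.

I_D = 0.173 mA

With gate tied to drain, V_GS = V_DS ≥ V_GS − V_th, so the device is in saturation.
KCL at the drain: ½ k_n (V_GS − V_th)² = (V_DD − V_GS)/R.
Let x = V_GS − 0.54. Then 68.4 x² + x − 9.86 = 0, giving x = 0.373 V (positive root), so V_GS = 0.913 V.
I_D = (V_DD − V_GS)/R = (10.4 − 0.913) / 54.7 = 0.173 mA.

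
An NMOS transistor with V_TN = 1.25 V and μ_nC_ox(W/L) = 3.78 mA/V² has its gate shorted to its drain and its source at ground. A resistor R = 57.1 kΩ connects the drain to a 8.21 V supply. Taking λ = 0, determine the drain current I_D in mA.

With gate tied to drain, V_GS = V_DS ≥ V_GS − V_TN, so the device is in saturation.
KCL at the drain: ½ k_n (V_GS − V_TN)² = (V_DD − V_GS)/R.
Let x = V_GS − 1.25. Then 108 x² + x − 6.96 = 0, giving x = 0.249 V (positive root), so V_GS = 1.5 V.
I_D = (V_DD − V_GS)/R = (8.21 − 1.5) / 57.1 = 0.118 mA.

I_D = 0.118 mA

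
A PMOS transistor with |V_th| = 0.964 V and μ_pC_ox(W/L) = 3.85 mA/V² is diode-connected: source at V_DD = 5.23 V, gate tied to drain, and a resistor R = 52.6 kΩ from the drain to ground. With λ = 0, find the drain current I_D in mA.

With gate tied to drain, V_SG = V_SD ≥ V_SG − |V_th|, so the device is in saturation.
KCL at the drain: ½ k_p (V_SG − |V_th|)² = (V_DD − V_SG)/R.
Let x = V_SG − 0.964. Then 101 x² + x − 4.266 = 0, giving x = 0.2 V (positive root), so V_SG = 1.16 V.
I_D = (V_DD − V_SG)/R = (5.23 − 1.16) / 52.6 = 0.0773 mA.

I_D = 0.0773 mA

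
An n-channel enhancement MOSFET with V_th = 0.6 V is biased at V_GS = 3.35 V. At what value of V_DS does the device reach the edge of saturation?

V_DS,sat = 2.75 V

The boundary between triode and saturation is V_DS = V_GS − V_th = V_ov.
V_ov = 3.35 − 0.6 = 2.75 V.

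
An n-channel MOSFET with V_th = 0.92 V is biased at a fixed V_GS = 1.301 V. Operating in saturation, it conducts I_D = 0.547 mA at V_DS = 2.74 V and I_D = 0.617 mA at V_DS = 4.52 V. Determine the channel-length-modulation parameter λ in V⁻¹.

λ = 0.0895 V⁻¹

With V_GS fixed, I_D ∝ (1 + λ V_DS) in saturation, so I_D2/I_D1 = (1 + λ V_DS2)/(1 + λ V_DS1).
0.617/0.547 = 1.128 = (1 + 4.52 λ)/(1 + 2.74 λ).
Solving: λ (I_D1 V_DS2 − I_D2 V_DS1) = I_D2 − I_D1, so λ = (0.617 − 0.547) / (0.547 × 4.52 − 0.617 × 2.74) = 0.07 / 0.782 = 0.0895 V⁻¹.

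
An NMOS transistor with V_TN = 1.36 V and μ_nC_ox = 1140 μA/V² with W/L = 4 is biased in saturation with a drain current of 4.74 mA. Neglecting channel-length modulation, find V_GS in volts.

V_GS = 2.80 V

k_n = μ_nC_ox · (W/L) = 4.56 mA/V².
In saturation I_D = ½ k_n (V_GS − V_TN)², so V_GS − V_TN = √(2 I_D / k_n) = √(2 × 4.74 / 4.56) = 1.44 V.
V_GS = 1.36 + 1.44 = 2.8 V.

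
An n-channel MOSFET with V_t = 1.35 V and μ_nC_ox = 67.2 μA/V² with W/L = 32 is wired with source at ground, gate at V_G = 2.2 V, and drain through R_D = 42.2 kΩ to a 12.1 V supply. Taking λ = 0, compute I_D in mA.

V_GS = V_G = 2.2 V, so V_ov = 2.2 − 1.35 = 0.85 V.
k_n = μ_nC_ox · (W/L) = 2.15 mA/V².
Assume saturation: I_D = ½ k_n V_ov² = 0.5 × 2.15 × 0.85² = 0.777 mA, giving V_DS = V_DD − I_D R_D = 12.1 − 0.777 × 42.2 = -20.7 V.
But -20.7 V < V_ov = 0.85 V, so the device is actually in triode.
In triode I_D = k_n[V_ov V_DS − ½ V_DS²] and I_D = (V_DD − V_DS)/R_D. Equating: 45.4 V_DS² − 78.13 V_DS + 12.1 = 0, giving V_DS = 0.172 V (the root below V_ov).
I_D = (12.1 − 0.172) / 42.2 = 0.283 mA.

I_D = 0.283 mA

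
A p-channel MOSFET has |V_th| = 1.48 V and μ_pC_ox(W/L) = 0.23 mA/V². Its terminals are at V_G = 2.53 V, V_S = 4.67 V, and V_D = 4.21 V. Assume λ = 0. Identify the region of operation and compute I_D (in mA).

V_SG = V_S − V_G = 4.67 − 2.53 = 2.14 V; V_SD = V_S − V_D = 4.67 − 4.21 = 0.46 V.
V_ov = V_SG − |V_th| = 2.14 − 1.48 = 0.66 V.
Since V_SD = 0.46 V < V_ov = 0.66 V, the device is in the triode region.
I_D = k_p [V_ov · V_SD − ½ V_SD²] = 0.23 × [0.66 × 0.46 − 0.5 × 0.46²] = 0.0455 mA.

Triode; I_D = 0.0455 mA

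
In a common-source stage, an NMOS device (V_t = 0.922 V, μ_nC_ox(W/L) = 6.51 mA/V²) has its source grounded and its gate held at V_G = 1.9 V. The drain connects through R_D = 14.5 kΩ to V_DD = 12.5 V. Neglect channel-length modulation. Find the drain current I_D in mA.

I_D = 0.852 mA

V_GS = V_G = 1.9 V, so V_ov = 1.9 − 0.922 = 0.978 V.
Assume saturation: I_D = ½ k_n V_ov² = 0.5 × 6.51 × 0.978² = 3.11 mA, giving V_DS = V_DD − I_D R_D = 12.5 − 3.11 × 14.5 = -32.6 V.
But -32.6 V < V_ov = 0.978 V, so the device is actually in triode.
In triode I_D = k_n[V_ov V_DS − ½ V_DS²] and I_D = (V_DD − V_DS)/R_D. Equating: 47.2 V_DS² − 93.32 V_DS + 12.5 = 0, giving V_DS = 0.145 V (the root below V_ov).
I_D = (12.5 − 0.145) / 14.5 = 0.852 mA.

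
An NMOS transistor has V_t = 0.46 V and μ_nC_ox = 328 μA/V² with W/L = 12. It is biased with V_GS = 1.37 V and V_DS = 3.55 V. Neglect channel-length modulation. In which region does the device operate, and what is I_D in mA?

k_n = μ_nC_ox · (W/L) = 3.936 mA/V².
V_ov = V_GS − V_t = 1.37 − 0.46 = 0.91 V.
Since V_DS = 3.55 V ≥ V_ov = 0.91 V, the device is in saturation.
I_D = ½ k_n V_ov² = 0.5 × 3.936 × 0.91² = 1.63 mA.

Saturation; I_D = 1.63 mA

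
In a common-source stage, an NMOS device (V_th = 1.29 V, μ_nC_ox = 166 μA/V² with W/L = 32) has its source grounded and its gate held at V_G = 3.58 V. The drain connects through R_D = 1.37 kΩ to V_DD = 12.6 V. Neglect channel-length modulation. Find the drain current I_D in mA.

I_D = 8.56 mA

V_GS = V_G = 3.58 V, so V_ov = 3.58 − 1.29 = 2.29 V.
k_n = μ_nC_ox · (W/L) = 5.312 mA/V².
Assume saturation: I_D = ½ k_n V_ov² = 0.5 × 5.312 × 2.29² = 13.9 mA, giving V_DS = V_DD − I_D R_D = 12.6 − 13.9 × 1.37 = -6.48 V.
But -6.48 V < V_ov = 2.29 V, so the device is actually in triode.
In triode I_D = k_n[V_ov V_DS − ½ V_DS²] and I_D = (V_DD − V_DS)/R_D. Equating: 3.64 V_DS² − 17.67 V_DS + 12.6 = 0, giving V_DS = 0.869 V (the root below V_ov).
I_D = (12.6 − 0.869) / 1.37 = 8.56 mA.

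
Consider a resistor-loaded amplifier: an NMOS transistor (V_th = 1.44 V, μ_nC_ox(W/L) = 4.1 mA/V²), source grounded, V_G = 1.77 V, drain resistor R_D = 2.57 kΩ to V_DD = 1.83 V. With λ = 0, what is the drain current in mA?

V_GS = V_G = 1.77 V, so V_ov = 1.77 − 1.44 = 0.33 V.
Assume saturation: I_D = ½ k_n V_ov² = 0.5 × 4.1 × 0.33² = 0.223 mA, giving V_DS = V_DD − I_D R_D = 1.83 − 0.223 × 2.57 = 1.26 V.
V_DS = 1.26 V ≥ V_ov = 0.33 V, confirming saturation.

I_D = 0.223 mA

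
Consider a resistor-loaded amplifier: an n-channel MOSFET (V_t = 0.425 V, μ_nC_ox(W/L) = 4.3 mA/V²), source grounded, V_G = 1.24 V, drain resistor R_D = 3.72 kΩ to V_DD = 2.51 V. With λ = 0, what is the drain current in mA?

V_GS = V_G = 1.24 V, so V_ov = 1.24 − 0.425 = 0.815 V.
Assume saturation: I_D = ½ k_n V_ov² = 0.5 × 4.3 × 0.815² = 1.43 mA, giving V_DS = V_DD − I_D R_D = 2.51 − 1.43 × 3.72 = -2.8 V.
But -2.8 V < V_ov = 0.815 V, so the device is actually in triode.
In triode I_D = k_n[V_ov V_DS − ½ V_DS²] and I_D = (V_DD − V_DS)/R_D. Equating: 8 V_DS² − 14.04 V_DS + 2.51 = 0, giving V_DS = 0.202 V (the root below V_ov).
I_D = (2.51 − 0.202) / 3.72 = 0.62 mA.

I_D = 0.620 mA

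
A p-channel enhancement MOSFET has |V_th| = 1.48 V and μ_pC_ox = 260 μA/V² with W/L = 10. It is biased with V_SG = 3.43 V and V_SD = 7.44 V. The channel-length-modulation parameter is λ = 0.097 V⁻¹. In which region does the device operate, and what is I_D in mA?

Saturation; I_D = 8.51 mA

k_p = μ_pC_ox · (W/L) = 2.6 mA/V².
V_ov = V_SG − |V_th| = 3.43 − 1.48 = 1.95 V.
Since V_SD = 7.44 V ≥ V_ov = 1.95 V, the device is in saturation.
I_D = ½ k_p V_ov² (1 + λ V_SD) = 0.5 × 2.6 × 1.95² × (1 + 0.097 × 7.44) = 8.51 mA.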